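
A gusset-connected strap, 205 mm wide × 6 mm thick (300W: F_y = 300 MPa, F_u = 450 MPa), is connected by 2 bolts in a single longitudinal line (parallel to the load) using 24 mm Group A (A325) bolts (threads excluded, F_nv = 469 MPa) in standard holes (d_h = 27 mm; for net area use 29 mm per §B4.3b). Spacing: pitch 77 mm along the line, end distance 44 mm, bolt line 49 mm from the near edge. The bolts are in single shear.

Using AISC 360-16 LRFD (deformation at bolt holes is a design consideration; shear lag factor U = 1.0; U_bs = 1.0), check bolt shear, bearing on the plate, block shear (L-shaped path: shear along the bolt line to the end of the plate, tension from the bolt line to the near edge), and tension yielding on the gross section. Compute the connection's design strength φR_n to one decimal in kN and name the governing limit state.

164.0 kN (block shear governs)

Bolt shear: A_b = π(24)²/4 = 452.39 mm². φR_n = 0.75 × 469 × 452.39 × 2 × 1 = 318.3 kN.
Bearing (6 mm plate, F_u = 450 MPa): end bolts L_c = 44 − 27/2 = 30.5, R_n = min(1.2×30.5×6×450, 2.4×24×6×450) = 98.82 kN/bolt; interior L_c = 77 − 27 = 50, R_n = 155.52 kN/bolt. φR_n = 0.75 × (1×98.82 + 1×155.52) = 190.8 kN.
Block shear: shear path 1×[44+1×77] = 1×121 mm, A_gv = 726, A_nv = 1×(121 − 1.5×29)×6 = 465 mm²; tension to near edge: (49 − 0.5×29)×6 = 207 mm². R_n = min(0.6×450×465, 0.6×300×726) + 1.0×450×207 = min(125.55, 130.68) + 93.15 = 218.7 kN. φR_n = 0.75 × 218.7 = 164.0 kN.
Tension yield (gross): A_g = 205×6 = 1230 mm². φR_n = 0.90 × 300 × 1230 = 332.1 kN.
Governing: min(318.3, 190.8, 164.0, 332.1) = 164.0 kN → block shear.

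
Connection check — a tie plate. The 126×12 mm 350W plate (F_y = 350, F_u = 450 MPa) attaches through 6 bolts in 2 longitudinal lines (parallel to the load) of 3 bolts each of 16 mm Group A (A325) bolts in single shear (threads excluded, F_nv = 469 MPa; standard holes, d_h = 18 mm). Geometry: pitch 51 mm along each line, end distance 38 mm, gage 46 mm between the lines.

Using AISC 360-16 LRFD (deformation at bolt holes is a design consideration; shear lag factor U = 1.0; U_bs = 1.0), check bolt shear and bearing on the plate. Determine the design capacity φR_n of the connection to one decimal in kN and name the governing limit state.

Bolt shear: A_b = π(16)²/4 = 201.06 mm². φR_n = 0.75 × 469 × 201.06 × 6 × 1 = 424.3 kN.
Bearing (12 mm plate, F_u = 450 MPa): end bolts L_c = 38 − 18/2 = 29, R_n = min(1.2×29×12×450, 2.4×16×12×450) = 187.92 kN/bolt; interior L_c = 51 − 18 = 33, R_n = 207.36 kN/bolt. φR_n = 0.75 × (2×187.92 + 4×207.36) = 904.0 kN.
Governing: min(424.3, 904.0) = 424.3 kN → bolt shear.

424.3 kN (bolt shear governs)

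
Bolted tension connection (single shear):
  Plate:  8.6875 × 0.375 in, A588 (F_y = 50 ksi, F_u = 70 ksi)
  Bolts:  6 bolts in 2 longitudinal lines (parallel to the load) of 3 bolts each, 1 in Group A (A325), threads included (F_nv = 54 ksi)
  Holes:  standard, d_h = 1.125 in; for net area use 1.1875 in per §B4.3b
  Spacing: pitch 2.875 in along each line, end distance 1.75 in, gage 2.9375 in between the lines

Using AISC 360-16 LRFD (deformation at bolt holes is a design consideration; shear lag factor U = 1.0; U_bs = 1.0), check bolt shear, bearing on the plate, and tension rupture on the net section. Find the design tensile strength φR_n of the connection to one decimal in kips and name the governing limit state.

Bolt shear: A_b = π(1)²/4 = 0.7854 in². φR_n = 0.75 × 54 × 0.7854 × 6 × 1 = 190.9 kips.
Bearing (0.375 in plate, F_u = 70 ksi): end bolts L_c = 1.75 − 1.125/2 = 1.1875, R_n = min(1.2×1.1875×0.375×70, 2.4×1×0.375×70) = 37.406 kips/bolt; interior L_c = 2.875 − 1.125 = 1.75, R_n = 55.125 kips/bolt. φR_n = 0.75 × (2×37.406 + 4×55.125) = 221.5 kips.
Tension rupture (net): A_n = (8.6875 − 2×1.1875)×0.375 = 2.3672 in² (U = 1.0, A_e = A_n). φR_n = 0.75 × 70 × 2.3672 = 124.3 kips.
Governing: min(190.9, 221.5, 124.3) = 124.3 kips → net-section rupture.

124.3 kips (net-section rupture governs)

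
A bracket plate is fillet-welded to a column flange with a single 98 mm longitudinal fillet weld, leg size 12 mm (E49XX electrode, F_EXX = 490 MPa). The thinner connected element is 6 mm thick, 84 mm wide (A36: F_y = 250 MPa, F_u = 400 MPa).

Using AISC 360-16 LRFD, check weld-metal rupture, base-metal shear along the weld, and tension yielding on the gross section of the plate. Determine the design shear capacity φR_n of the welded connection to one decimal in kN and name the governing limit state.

88.2 kN (base-metal shear governs)

Weld metal: throat = 0.707×12 = 8.484 mm, L = 98 mm. φR_n = 0.75 × 0.6 × 490 × 8.484 × 98 = 183.3 kN.
Base metal shear (6 mm plate): yield φR_n = 1.0×0.6×250×6×98 = 88.2 kN; rupture φR_n = 0.75×0.6×400×6×98 = 105.8 kN; take 88.2 kN (yield).
Tension yield (gross): A_g = 84×6 = 504 mm². φR_n = 0.90 × 250 × 504 = 113.4 kN.
Governing: min(183.3, 88.2, 113.4) = 88.2 kN → base-metal shear.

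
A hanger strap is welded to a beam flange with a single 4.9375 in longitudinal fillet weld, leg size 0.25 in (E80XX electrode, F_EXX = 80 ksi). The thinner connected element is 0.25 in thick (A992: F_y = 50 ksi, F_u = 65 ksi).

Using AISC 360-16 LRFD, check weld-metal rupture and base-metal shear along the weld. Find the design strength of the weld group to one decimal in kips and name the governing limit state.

Weld metal: throat = 0.707×0.25 = 0.17675 in, L = 4.9375 in. φR_n = 0.75 × 0.6 × 80 × 0.17675 × 4.9375 = 31.4 kips.
Base metal shear (0.25 in plate): yield φR_n = 1.0×0.6×50×0.25×4.9375 = 37.0 kips; rupture φR_n = 0.75×0.6×65×0.25×4.9375 = 36.1 kips; take 36.1 kips (rupture).
Governing: min(31.4, 36.1) = 31.4 kips → weld metal.

31.4 kips (weld metal governs)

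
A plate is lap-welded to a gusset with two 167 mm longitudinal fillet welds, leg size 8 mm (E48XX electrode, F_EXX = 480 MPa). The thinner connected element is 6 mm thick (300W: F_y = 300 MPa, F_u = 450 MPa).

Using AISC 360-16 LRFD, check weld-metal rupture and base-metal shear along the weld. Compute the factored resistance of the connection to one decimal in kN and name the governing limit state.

360.7 kN (base-metal shear governs)

Weld metal: throat = 0.707×8 = 5.656 mm, L = 2×167 = 334 mm. φR_n = 0.75 × 0.6 × 480 × 5.656 × 334 = 408.0 kN.
Base metal shear (6 mm plate): yield φR_n = 1.0×0.6×300×6×334 = 360.7 kN; rupture φR_n = 0.75×0.6×450×6×334 = 405.8 kN; take 360.7 kN (yield).
Governing: min(408.0, 360.7) = 360.7 kN → base-metal shear.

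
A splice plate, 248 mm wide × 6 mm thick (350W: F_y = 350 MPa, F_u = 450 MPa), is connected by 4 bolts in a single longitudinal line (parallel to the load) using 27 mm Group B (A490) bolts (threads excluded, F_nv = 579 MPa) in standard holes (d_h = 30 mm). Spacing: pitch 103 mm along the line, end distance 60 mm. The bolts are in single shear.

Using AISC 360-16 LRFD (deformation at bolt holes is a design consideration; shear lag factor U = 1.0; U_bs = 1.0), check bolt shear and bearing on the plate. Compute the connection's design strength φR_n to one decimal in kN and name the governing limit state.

Bolt shear: A_b = π(27)²/4 = 572.56 mm². φR_n = 0.75 × 579 × 572.56 × 4 × 1 = 994.5 kN.
Bearing (6 mm plate, F_u = 450 MPa): end bolts L_c = 60 − 30/2 = 45, R_n = min(1.2×45×6×450, 2.4×27×6×450) = 145.8 kN/bolt; interior L_c = 103 − 30 = 73, R_n = 174.96 kN/bolt. φR_n = 0.75 × (1×145.8 + 3×174.96) = 503.0 kN.
Governing: min(994.5, 503.0) = 503.0 kN → bearing.

503.0 kN (bearing governs)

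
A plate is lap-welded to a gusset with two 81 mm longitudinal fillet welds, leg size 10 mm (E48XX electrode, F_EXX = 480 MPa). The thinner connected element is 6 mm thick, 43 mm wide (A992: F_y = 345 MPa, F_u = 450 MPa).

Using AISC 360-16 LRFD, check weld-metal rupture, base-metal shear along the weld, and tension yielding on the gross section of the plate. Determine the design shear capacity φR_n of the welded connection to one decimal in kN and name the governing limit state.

80.1 kN (gross-section yield governs)

Weld metal: throat = 0.707×10 = 7.07 mm, L = 2×81 = 162 mm. φR_n = 0.75 × 0.6 × 480 × 7.07 × 162 = 247.4 kN.
Base metal shear (6 mm plate): yield φR_n = 1.0×0.6×345×6×162 = 201.2 kN; rupture φR_n = 0.75×0.6×450×6×162 = 196.8 kN; take 196.8 kN (rupture).
Tension yield (gross): A_g = 43×6 = 258 mm². φR_n = 0.90 × 345 × 258 = 80.1 kN.
Governing: min(247.4, 196.8, 80.1) = 80.1 kN → gross-section yield.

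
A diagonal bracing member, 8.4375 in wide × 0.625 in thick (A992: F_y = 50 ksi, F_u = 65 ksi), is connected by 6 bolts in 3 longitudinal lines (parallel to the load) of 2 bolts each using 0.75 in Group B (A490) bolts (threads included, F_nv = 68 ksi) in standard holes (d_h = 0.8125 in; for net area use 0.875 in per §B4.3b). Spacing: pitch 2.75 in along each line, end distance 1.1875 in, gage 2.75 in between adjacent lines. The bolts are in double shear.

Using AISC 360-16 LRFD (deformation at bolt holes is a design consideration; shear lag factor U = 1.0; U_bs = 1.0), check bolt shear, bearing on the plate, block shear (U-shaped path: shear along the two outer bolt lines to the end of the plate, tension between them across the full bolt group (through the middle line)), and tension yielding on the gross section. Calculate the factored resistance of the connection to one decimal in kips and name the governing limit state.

Bolt shear: A_b = π(0.75)²/4 = 0.44179 in². φR_n = 0.75 × 68 × 0.44179 × 6 × 2 = 270.4 kips.
Bearing (0.625 in plate, F_u = 65 ksi): end bolts L_c = 1.1875 − 0.8125/2 = 0.78125, R_n = min(1.2×0.78125×0.625×65, 2.4×0.75×0.625×65) = 38.086 kips/bolt; interior L_c = 2.75 − 0.8125 = 1.9375, R_n = 73.125 kips/bolt. φR_n = 0.75 × (3×38.086 + 3×73.125) = 250.2 kips.
Block shear: shear path 2×[1.1875+1×2.75] = 2×3.9375 in, A_gv = 4.9219, A_nv = 2×(3.9375 − 1.5×0.875)×0.625 = 3.2813 in²; tension across gage: (5.5 − 2×0.875)×0.625 = 2.3438 in². R_n = min(0.6×65×3.2813, 0.6×50×4.9219) + 1.0×65×2.3438 = min(127.97, 147.66) + 152.35 = 280.32 kips. φR_n = 0.75 × 280.32 = 210.2 kips.
Tension yield (gross): A_g = 8.4375×0.625 = 5.2734 in². φR_n = 0.90 × 50 × 5.2734 = 237.3 kips.
Governing: min(270.4, 250.2, 210.2, 237.3) = 210.2 kips → block shear.

210.2 kips (block shear governs)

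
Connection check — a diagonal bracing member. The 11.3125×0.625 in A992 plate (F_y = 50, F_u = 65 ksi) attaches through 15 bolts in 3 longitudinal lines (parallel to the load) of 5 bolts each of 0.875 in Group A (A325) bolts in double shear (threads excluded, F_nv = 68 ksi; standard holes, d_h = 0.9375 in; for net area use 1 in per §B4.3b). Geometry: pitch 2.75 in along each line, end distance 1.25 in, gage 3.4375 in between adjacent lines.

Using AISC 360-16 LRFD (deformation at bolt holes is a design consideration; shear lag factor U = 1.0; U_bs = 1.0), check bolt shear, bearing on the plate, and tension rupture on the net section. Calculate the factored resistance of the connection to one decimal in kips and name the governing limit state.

Bolt shear: A_b = π(0.875)²/4 = 0.60132 in². φR_n = 0.75 × 68 × 0.60132 × 15 × 2 = 920.0 kips.
Bearing (0.625 in plate, F_u = 65 ksi): end bolts L_c = 1.25 − 0.9375/2 = 0.78125, R_n = min(1.2×0.78125×0.625×65, 2.4×0.875×0.625×65) = 38.086 kips/bolt; interior L_c = 2.75 − 0.9375 = 1.8125, R_n = 85.313 kips/bolt. φR_n = 0.75 × (3×38.086 + 12×85.313) = 853.5 kips.
Tension rupture (net): A_n = (11.3125 − 3×1)×0.625 = 5.1953 in² (U = 1.0, A_e = A_n). φR_n = 0.75 × 65 × 5.1953 = 253.3 kips.
Governing: min(920.0, 853.5, 253.3) = 253.3 kips → net-section rupture.

253.3 kips (net-section rupture governs)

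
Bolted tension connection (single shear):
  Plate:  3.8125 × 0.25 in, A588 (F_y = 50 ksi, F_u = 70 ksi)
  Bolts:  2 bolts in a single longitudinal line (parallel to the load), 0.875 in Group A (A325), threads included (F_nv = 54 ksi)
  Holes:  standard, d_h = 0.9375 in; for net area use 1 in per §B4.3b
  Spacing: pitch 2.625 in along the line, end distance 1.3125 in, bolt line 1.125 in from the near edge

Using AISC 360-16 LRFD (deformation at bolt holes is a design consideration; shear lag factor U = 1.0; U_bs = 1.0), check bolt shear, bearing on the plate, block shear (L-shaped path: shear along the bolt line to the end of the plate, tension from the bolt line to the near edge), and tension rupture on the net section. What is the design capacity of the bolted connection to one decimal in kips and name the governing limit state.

Bolt shear: A_b = π(0.875)²/4 = 0.60132 in². φR_n = 0.75 × 54 × 0.60132 × 2 × 1 = 48.7 kips.
Bearing (0.25 in plate, F_u = 70 ksi): end bolts L_c = 1.3125 − 0.9375/2 = 0.84375, R_n = min(1.2×0.84375×0.25×70, 2.4×0.875×0.25×70) = 17.719 kips/bolt; interior L_c = 2.625 − 0.9375 = 1.6875, R_n = 35.438 kips/bolt. φR_n = 0.75 × (1×17.719 + 1×35.438) = 39.9 kips.
Block shear: shear path 1×[1.3125+1×2.625] = 1×3.9375 in, A_gv = 0.98438, A_nv = 1×(3.9375 − 1.5×1)×0.25 = 0.60938 in²; tension to near edge: (1.125 − 0.5×1)×0.25 = 0.15625 in². R_n = min(0.6×70×0.60938, 0.6×50×0.98438) + 1.0×70×0.15625 = min(25.594, 29.531) + 10.938 = 36.532 kips. φR_n = 0.75 × 36.532 = 27.4 kips.
Tension rupture (net): A_n = (3.8125 − 1×1)×0.25 = 0.70313 in² (U = 1.0, A_e = A_n). φR_n = 0.75 × 70 × 0.70313 = 36.9 kips.
Governing: min(48.7, 39.9, 27.4, 36.9) = 27.4 kips → block shear.

27.4 kips (block shear governs)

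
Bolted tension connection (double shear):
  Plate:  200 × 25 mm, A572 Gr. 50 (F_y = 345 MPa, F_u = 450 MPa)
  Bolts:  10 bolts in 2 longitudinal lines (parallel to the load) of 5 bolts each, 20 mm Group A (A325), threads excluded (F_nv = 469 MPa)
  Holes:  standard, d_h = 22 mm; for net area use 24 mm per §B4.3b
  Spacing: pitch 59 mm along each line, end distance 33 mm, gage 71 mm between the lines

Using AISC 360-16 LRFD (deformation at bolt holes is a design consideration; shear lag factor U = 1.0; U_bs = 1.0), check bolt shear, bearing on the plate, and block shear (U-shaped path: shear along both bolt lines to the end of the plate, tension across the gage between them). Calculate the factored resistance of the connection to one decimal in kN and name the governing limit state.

2026.7 kN (block shear governs)

Bolt shear: A_b = π(20)²/4 = 314.16 mm². φR_n = 0.75 × 469 × 314.16 × 10 × 2 = 2210.1 kN.
Bearing (25 mm plate, F_u = 450 MPa): end bolts L_c = 33 − 22/2 = 22, R_n = min(1.2×22×25×450, 2.4×20×25×450) = 297 kN/bolt; interior L_c = 59 − 22 = 37, R_n = 499.5 kN/bolt. φR_n = 0.75 × (2×297 + 8×499.5) = 3442.5 kN.
Block shear: shear path 2×[33+4×59] = 2×269 mm, A_gv = 13450, A_nv = 2×(269 − 4.5×24)×25 = 8050 mm²; tension across gage: (71 − 1×24)×25 = 1175 mm². R_n = min(0.6×450×8050, 0.6×345×13450) + 1.0×450×1175 = min(2173.5, 2784.2) + 528.75 = 2702.3 kN. φR_n = 0.75 × 2702.3 = 2026.7 kN.
Governing: min(2210.1, 3442.5, 2026.7) = 2026.7 kN → block shear.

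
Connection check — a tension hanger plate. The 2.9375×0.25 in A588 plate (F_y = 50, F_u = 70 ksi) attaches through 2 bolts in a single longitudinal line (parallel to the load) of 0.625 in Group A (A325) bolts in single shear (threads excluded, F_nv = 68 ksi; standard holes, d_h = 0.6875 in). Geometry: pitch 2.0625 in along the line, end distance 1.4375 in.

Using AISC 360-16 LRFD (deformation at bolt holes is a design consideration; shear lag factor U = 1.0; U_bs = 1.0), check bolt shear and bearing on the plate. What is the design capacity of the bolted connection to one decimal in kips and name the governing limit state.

Bolt shear: A_b = π(0.625)²/4 = 0.3068 in². φR_n = 0.75 × 68 × 0.3068 × 2 × 1 = 31.3 kips.
Bearing (0.25 in plate, F_u = 70 ksi): end bolts L_c = 1.4375 − 0.6875/2 = 1.09375, R_n = min(1.2×1.09375×0.25×70, 2.4×0.625×0.25×70) = 22.969 kips/bolt; interior L_c = 2.0625 − 0.6875 = 1.375, R_n = 26.25 kips/bolt. φR_n = 0.75 × (1×22.969 + 1×26.25) = 36.9 kips.
Governing: min(31.3, 36.9) = 31.3 kips → bolt shear.

31.3 kips (bolt shear governs)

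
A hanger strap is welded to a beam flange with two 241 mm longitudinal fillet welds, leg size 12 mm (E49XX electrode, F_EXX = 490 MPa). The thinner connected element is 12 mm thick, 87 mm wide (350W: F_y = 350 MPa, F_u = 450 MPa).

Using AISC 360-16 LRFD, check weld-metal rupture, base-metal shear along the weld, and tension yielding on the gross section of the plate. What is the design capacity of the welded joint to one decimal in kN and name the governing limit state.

328.9 kN (gross-section yield governs)

Weld metal: throat = 0.707×12 = 8.484 mm, L = 2×241 = 482 mm. φR_n = 0.75 × 0.6 × 490 × 8.484 × 482 = 901.7 kN.
Base metal shear (12 mm plate): yield φR_n = 1.0×0.6×350×12×482 = 1214.6 kN; rupture φR_n = 0.75×0.6×450×12×482 = 1171.3 kN; take 1171.3 kN (rupture).
Tension yield (gross): A_g = 87×12 = 1044 mm². φR_n = 0.90 × 350 × 1044 = 328.9 kN.
Governing: min(901.7, 1171.3, 328.9) = 328.9 kN → gross-section yield.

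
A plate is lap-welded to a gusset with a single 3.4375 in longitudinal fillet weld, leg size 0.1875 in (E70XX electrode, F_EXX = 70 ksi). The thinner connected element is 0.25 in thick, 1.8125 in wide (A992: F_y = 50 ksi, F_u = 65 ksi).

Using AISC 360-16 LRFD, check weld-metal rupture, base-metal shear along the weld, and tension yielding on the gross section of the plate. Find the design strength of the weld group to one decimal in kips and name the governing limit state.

14.4 kips (weld metal governs)

Weld metal: throat = 0.707×0.1875 = 0.13256 in, L = 3.4375 in. φR_n = 0.75 × 0.6 × 70 × 0.13256 × 3.4375 = 14.4 kips.
Base metal shear (0.25 in plate): yield φR_n = 1.0×0.6×50×0.25×3.4375 = 25.8 kips; rupture φR_n = 0.75×0.6×65×0.25×3.4375 = 25.1 kips; take 25.1 kips (rupture).
Tension yield (gross): A_g = 1.8125×0.25 = 0.45313 in². φR_n = 0.90 × 50 × 0.45313 = 20.4 kips.
Governing: min(14.4, 25.1, 20.4) = 14.4 kips → weld metal.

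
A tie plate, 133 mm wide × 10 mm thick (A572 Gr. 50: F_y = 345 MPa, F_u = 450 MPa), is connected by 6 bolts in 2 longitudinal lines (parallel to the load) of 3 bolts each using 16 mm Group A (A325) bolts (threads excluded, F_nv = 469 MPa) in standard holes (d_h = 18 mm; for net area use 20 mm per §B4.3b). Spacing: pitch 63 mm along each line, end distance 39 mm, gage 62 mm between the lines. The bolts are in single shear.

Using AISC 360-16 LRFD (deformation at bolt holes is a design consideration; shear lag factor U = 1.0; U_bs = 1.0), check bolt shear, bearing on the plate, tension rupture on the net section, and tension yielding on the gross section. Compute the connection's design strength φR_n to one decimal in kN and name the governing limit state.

313.9 kN (net-section rupture governs)

Bolt shear: A_b = π(16)²/4 = 201.06 mm². φR_n = 0.75 × 469 × 201.06 × 6 × 1 = 424.3 kN.
Bearing (10 mm plate, F_u = 450 MPa): end bolts L_c = 39 − 18/2 = 30, R_n = min(1.2×30×10×450, 2.4×16×10×450) = 162 kN/bolt; interior L_c = 63 − 18 = 45, R_n = 172.8 kN/bolt. φR_n = 0.75 × (2×162 + 4×172.8) = 761.4 kN.
Tension rupture (net): A_n = (133 − 2×20)×10 = 930 mm² (U = 1.0, A_e = A_n). φR_n = 0.75 × 450 × 930 = 313.9 kN.
Tension yield (gross): A_g = 133×10 = 1330 mm². φR_n = 0.90 × 345 × 1330 = 413.0 kN.
Governing: min(424.3, 761.4, 313.9, 413.0) = 313.9 kN → net-section rupture.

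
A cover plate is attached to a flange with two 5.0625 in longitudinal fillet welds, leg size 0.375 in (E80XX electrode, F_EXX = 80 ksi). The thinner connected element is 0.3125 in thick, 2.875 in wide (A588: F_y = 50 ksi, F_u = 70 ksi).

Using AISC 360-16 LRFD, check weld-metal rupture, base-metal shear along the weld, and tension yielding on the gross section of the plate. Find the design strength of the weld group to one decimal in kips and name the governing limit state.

Weld metal: throat = 0.707×0.375 = 0.26513 in, L = 2×5.0625 = 10.125 in. φR_n = 0.75 × 0.6 × 80 × 0.26513 × 10.125 = 96.6 kips.
Base metal shear (0.3125 in plate): yield φR_n = 1.0×0.6×50×0.3125×10.125 = 94.9 kips; rupture φR_n = 0.75×0.6×70×0.3125×10.125 = 99.7 kips; take 94.9 kips (yield).
Tension yield (gross): A_g = 2.875×0.3125 = 0.89844 in². φR_n = 0.90 × 50 × 0.89844 = 40.4 kips.
Governing: min(96.6, 94.9, 40.4) = 40.4 kips → gross-section yield.

40.4 kips (gross-section yield governs)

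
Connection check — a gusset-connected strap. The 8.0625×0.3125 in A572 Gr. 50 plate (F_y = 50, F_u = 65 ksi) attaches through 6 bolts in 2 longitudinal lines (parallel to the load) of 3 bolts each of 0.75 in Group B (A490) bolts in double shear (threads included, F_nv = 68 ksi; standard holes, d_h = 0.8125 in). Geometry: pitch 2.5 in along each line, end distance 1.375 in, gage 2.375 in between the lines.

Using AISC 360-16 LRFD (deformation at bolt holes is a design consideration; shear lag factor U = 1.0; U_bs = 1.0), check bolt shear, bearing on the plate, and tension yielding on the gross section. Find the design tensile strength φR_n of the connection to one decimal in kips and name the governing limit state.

Bolt shear: A_b = π(0.75)²/4 = 0.44179 in². φR_n = 0.75 × 68 × 0.44179 × 6 × 2 = 270.4 kips.
Bearing (0.3125 in plate, F_u = 65 ksi): end bolts L_c = 1.375 − 0.8125/2 = 0.96875, R_n = min(1.2×0.96875×0.3125×65, 2.4×0.75×0.3125×65) = 23.613 kips/bolt; interior L_c = 2.5 − 0.8125 = 1.6875, R_n = 36.563 kips/bolt. φR_n = 0.75 × (2×23.613 + 4×36.563) = 145.1 kips.
Tension yield (gross): A_g = 8.0625×0.3125 = 2.5195 in². φR_n = 0.90 × 50 × 2.5195 = 113.4 kips.
Governing: min(270.4, 145.1, 113.4) = 113.4 kips → gross-section yield.

113.4 kips (gross-section yield governs)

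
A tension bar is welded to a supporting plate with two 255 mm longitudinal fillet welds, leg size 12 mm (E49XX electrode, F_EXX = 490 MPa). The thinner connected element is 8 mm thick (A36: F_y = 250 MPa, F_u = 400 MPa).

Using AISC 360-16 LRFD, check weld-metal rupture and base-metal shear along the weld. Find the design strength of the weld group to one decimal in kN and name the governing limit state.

Weld metal: throat = 0.707×12 = 8.484 mm, L = 2×255 = 510 mm. φR_n = 0.75 × 0.6 × 490 × 8.484 × 510 = 954.1 kN.
Base metal shear (8 mm plate): yield φR_n = 1.0×0.6×250×8×510 = 612.0 kN; rupture φR_n = 0.75×0.6×400×8×510 = 734.4 kN; take 612.0 kN (yield).
Governing: min(954.1, 612.0) = 612.0 kN → base-metal shear.

612.0 kN (base-metal shear governs)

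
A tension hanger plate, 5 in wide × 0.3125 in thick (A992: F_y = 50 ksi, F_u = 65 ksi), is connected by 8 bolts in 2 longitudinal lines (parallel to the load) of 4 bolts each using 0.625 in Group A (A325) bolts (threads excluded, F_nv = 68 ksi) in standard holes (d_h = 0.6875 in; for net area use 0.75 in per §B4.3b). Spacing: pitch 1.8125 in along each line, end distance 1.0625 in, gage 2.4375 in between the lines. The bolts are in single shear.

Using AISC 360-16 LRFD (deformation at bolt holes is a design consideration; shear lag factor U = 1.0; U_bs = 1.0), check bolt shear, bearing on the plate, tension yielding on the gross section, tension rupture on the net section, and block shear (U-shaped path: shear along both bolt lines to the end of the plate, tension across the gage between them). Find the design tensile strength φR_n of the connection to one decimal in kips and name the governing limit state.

53.3 kips (net-section rupture governs)

Bolt shear: A_b = π(0.625)²/4 = 0.3068 in². φR_n = 0.75 × 68 × 0.3068 × 8 × 1 = 125.2 kips.
Bearing (0.3125 in plate, F_u = 65 ksi): end bolts L_c = 1.0625 − 0.6875/2 = 0.71875, R_n = min(1.2×0.71875×0.3125×65, 2.4×0.625×0.3125×65) = 17.52 kips/bolt; interior L_c = 1.8125 − 0.6875 = 1.125, R_n = 27.422 kips/bolt. φR_n = 0.75 × (2×17.52 + 6×27.422) = 149.7 kips.
Tension yield (gross): A_g = 5×0.3125 = 1.5625 in². φR_n = 0.90 × 50 × 1.5625 = 70.3 kips.
Tension rupture (net): A_n = (5 − 2×0.75)×0.3125 = 1.0938 in² (U = 1.0, A_e = A_n). φR_n = 0.75 × 65 × 1.0938 = 53.3 kips.
Block shear: shear path 2×[1.0625+3×1.8125] = 2×6.5 in, A_gv = 4.0625, A_nv = 2×(6.5 − 3.5×0.75)×0.3125 = 2.4219 in²; tension across gage: (2.4375 − 1×0.75)×0.3125 = 0.52734 in². R_n = min(0.6×65×2.4219, 0.6×50×4.0625) + 1.0×65×0.52734 = min(94.454, 121.88) + 34.277 = 128.73 kips. φR_n = 0.75 × 128.73 = 96.5 kips.
Governing: min(125.2, 149.7, 70.3, 53.3, 96.5) = 53.3 kips → net-section rupture.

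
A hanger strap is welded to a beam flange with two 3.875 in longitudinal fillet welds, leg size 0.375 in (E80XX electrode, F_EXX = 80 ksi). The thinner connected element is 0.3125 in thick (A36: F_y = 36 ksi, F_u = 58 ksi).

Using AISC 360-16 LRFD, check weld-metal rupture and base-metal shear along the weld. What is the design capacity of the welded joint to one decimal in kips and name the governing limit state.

Weld metal: throat = 0.707×0.375 = 0.26513 in, L = 2×3.875 = 7.75 in. φR_n = 0.75 × 0.6 × 80 × 0.26513 × 7.75 = 74.0 kips.
Base metal shear (0.3125 in plate): yield φR_n = 1.0×0.6×36×0.3125×7.75 = 52.3 kips; rupture φR_n = 0.75×0.6×58×0.3125×7.75 = 63.2 kips; take 52.3 kips (yield).
Governing: min(74.0, 52.3) = 52.3 kips → base-metal shear.

52.3 kips (base-metal shear governs)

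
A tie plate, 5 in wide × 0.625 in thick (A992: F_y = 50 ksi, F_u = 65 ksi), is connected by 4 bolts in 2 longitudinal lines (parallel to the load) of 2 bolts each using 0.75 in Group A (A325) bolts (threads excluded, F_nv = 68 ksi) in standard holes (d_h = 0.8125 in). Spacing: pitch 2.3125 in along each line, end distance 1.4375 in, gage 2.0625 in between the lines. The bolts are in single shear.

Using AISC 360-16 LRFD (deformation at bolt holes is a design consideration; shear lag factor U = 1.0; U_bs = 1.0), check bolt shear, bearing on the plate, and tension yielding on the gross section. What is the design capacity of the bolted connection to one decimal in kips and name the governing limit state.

Bolt shear: A_b = π(0.75)²/4 = 0.44179 in². φR_n = 0.75 × 68 × 0.44179 × 4 × 1 = 90.1 kips.
Bearing (0.625 in plate, F_u = 65 ksi): end bolts L_c = 1.4375 − 0.8125/2 = 1.03125, R_n = min(1.2×1.03125×0.625×65, 2.4×0.75×0.625×65) = 50.273 kips/bolt; interior L_c = 2.3125 − 0.8125 = 1.5, R_n = 73.125 kips/bolt. φR_n = 0.75 × (2×50.273 + 2×73.125) = 185.1 kips.
Tension yield (gross): A_g = 5×0.625 = 3.125 in². φR_n = 0.90 × 50 × 3.125 = 140.6 kips.
Governing: min(90.1, 185.1, 140.6) = 90.1 kips → bolt shear.

90.1 kips (bolt shear governs)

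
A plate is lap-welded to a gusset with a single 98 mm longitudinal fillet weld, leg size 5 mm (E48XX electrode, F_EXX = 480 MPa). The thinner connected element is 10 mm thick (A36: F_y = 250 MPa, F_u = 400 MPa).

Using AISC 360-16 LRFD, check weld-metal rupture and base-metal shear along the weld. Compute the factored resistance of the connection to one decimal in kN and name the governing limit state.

74.8 kN (weld metal governs)

Weld metal: throat = 0.707×5 = 3.535 mm, L = 98 mm. φR_n = 0.75 × 0.6 × 480 × 3.535 × 98 = 74.8 kN.
Base metal shear (10 mm plate): yield φR_n = 1.0×0.6×250×10×98 = 147.0 kN; rupture φR_n = 0.75×0.6×400×10×98 = 176.4 kN; take 147.0 kN (yield).
Governing: min(74.8, 147.0) = 74.8 kN → weld metal.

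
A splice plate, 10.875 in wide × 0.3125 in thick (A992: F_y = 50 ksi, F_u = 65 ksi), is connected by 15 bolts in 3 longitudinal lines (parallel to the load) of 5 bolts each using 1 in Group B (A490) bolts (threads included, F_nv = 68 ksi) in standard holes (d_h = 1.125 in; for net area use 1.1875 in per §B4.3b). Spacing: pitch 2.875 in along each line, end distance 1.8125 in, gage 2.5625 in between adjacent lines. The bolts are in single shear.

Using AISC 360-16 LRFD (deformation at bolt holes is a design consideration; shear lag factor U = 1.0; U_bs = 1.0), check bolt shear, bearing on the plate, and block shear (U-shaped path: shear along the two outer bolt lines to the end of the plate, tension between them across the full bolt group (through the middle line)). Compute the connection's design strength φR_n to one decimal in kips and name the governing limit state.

Bolt shear: A_b = π(1)²/4 = 0.7854 in². φR_n = 0.75 × 68 × 0.7854 × 15 × 1 = 600.8 kips.
Bearing (0.3125 in plate, F_u = 65 ksi): end bolts L_c = 1.8125 − 1.125/2 = 1.25, R_n = min(1.2×1.25×0.3125×65, 2.4×1×0.3125×65) = 30.469 kips/bolt; interior L_c = 2.875 − 1.125 = 1.75, R_n = 42.656 kips/bolt. φR_n = 0.75 × (3×30.469 + 12×42.656) = 452.5 kips.
Block shear: shear path 2×[1.8125+4×2.875] = 2×13.3125 in, A_gv = 8.3203, A_nv = 2×(13.3125 − 4.5×1.1875)×0.3125 = 4.9805 in²; tension across gage: (5.125 − 2×1.1875)×0.3125 = 0.85938 in². R_n = min(0.6×65×4.9805, 0.6×50×8.3203) + 1.0×65×0.85938 = min(194.24, 249.61) + 55.86 = 250.1 kips. φR_n = 0.75 × 250.1 = 187.6 kips.
Governing: min(600.8, 452.5, 187.6) = 187.6 kips → block shear.

187.6 kips (block shear governs)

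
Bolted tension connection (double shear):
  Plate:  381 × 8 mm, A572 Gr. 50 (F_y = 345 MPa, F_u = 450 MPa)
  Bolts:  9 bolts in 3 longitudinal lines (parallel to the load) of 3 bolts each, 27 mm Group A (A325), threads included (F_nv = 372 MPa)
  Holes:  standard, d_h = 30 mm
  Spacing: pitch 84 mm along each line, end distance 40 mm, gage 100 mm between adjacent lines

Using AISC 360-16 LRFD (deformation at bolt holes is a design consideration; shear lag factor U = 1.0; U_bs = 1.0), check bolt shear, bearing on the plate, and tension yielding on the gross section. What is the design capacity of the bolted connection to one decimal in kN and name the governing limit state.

Bolt shear: A_b = π(27)²/4 = 572.56 mm². φR_n = 0.75 × 372 × 572.56 × 9 × 2 = 2875.4 kN.
Bearing (8 mm plate, F_u = 450 MPa): end bolts L_c = 40 − 30/2 = 25, R_n = min(1.2×25×8×450, 2.4×27×8×450) = 108 kN/bolt; interior L_c = 84 − 30 = 54, R_n = 233.28 kN/bolt. φR_n = 0.75 × (3×108 + 6×233.28) = 1292.8 kN.
Tension yield (gross): A_g = 381×8 = 3048 mm². φR_n = 0.90 × 345 × 3048 = 946.4 kN.
Governing: min(2875.4, 1292.8, 946.4) = 946.4 kN → gross-section yield.

946.4 kN (gross-section yield governs)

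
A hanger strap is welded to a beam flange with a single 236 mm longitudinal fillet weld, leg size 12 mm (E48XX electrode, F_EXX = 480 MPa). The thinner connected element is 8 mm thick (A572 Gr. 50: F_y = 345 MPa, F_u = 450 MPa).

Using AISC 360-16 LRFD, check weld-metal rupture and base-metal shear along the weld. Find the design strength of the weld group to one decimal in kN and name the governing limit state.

Weld metal: throat = 0.707×12 = 8.484 mm, L = 236 mm. φR_n = 0.75 × 0.6 × 480 × 8.484 × 236 = 432.5 kN.
Base metal shear (8 mm plate): yield φR_n = 1.0×0.6×345×8×236 = 390.8 kN; rupture φR_n = 0.75×0.6×450×8×236 = 382.3 kN; take 382.3 kN (rupture).
Governing: min(432.5, 382.3) = 382.3 kN → base-metal shear.

382.3 kN (base-metal shear governs)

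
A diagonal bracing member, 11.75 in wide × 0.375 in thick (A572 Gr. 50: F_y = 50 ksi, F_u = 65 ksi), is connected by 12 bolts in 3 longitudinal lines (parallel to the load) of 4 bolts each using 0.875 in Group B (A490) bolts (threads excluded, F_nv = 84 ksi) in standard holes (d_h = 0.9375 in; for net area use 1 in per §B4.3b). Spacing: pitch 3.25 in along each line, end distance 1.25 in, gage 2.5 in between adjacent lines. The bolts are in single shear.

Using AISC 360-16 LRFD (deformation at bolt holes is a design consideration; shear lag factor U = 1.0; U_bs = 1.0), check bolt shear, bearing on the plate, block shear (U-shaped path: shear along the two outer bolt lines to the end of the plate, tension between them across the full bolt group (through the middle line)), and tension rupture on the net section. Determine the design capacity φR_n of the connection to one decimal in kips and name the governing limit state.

Bolt shear: A_b = π(0.875)²/4 = 0.60132 in². φR_n = 0.75 × 84 × 0.60132 × 12 × 1 = 454.6 kips.
Bearing (0.375 in plate, F_u = 65 ksi): end bolts L_c = 1.25 − 0.9375/2 = 0.78125, R_n = min(1.2×0.78125×0.375×65, 2.4×0.875×0.375×65) = 22.852 kips/bolt; interior L_c = 3.25 − 0.9375 = 2.3125, R_n = 51.188 kips/bolt. φR_n = 0.75 × (3×22.852 + 9×51.188) = 396.9 kips.
Block shear: shear path 2×[1.25+3×3.25] = 2×11 in, A_gv = 8.25, A_nv = 2×(11 − 3.5×1)×0.375 = 5.625 in²; tension across gage: (5 − 2×1)×0.375 = 1.125 in². R_n = min(0.6×65×5.625, 0.6×50×8.25) + 1.0×65×1.125 = min(219.38, 247.5) + 73.125 = 292.51 kips. φR_n = 0.75 × 292.51 = 219.4 kips.
Tension rupture (net): A_n = (11.75 − 3×1)×0.375 = 3.2813 in² (U = 1.0, A_e = A_n). φR_n = 0.75 × 65 × 3.2813 = 160.0 kips.
Governing: min(454.6, 396.9, 219.4, 160.0) = 160.0 kips → net-section rupture.

160.0 kips (net-section rupture governs)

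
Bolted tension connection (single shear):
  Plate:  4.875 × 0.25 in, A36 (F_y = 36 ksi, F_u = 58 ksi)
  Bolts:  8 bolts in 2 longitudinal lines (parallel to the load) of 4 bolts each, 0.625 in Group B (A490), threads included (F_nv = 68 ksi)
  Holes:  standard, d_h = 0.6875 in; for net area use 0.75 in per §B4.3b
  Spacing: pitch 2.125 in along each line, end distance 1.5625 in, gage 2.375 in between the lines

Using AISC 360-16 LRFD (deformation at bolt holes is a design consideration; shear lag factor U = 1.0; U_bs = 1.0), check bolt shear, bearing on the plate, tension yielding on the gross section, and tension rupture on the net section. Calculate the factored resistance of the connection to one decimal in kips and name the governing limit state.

36.7 kips (net-section rupture governs)

Bolt shear: A_b = π(0.625)²/4 = 0.3068 in². φR_n = 0.75 × 68 × 0.3068 × 8 × 1 = 125.2 kips.
Bearing (0.25 in plate, F_u = 58 ksi): end bolts L_c = 1.5625 − 0.6875/2 = 1.21875, R_n = min(1.2×1.21875×0.25×58, 2.4×0.625×0.25×58) = 21.206 kips/bolt; interior L_c = 2.125 − 0.6875 = 1.4375, R_n = 21.75 kips/bolt. φR_n = 0.75 × (2×21.206 + 6×21.75) = 129.7 kips.
Tension yield (gross): A_g = 4.875×0.25 = 1.2188 in². φR_n = 0.90 × 36 × 1.2188 = 39.5 kips.
Tension rupture (net): A_n = (4.875 − 2×0.75)×0.25 = 0.84375 in² (U = 1.0, A_e = A_n). φR_n = 0.75 × 58 × 0.84375 = 36.7 kips.
Governing: min(125.2, 129.7, 39.5, 36.7) = 36.7 kips → net-section rupture.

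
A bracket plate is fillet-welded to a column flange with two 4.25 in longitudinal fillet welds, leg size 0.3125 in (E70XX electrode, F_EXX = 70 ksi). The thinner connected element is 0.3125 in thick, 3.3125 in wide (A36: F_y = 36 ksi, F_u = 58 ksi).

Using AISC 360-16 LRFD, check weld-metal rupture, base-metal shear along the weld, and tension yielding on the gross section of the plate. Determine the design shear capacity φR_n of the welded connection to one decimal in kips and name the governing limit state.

Weld metal: throat = 0.707×0.3125 = 0.22094 in, L = 2×4.25 = 8.5 in. φR_n = 0.75 × 0.6 × 70 × 0.22094 × 8.5 = 59.2 kips.
Base metal shear (0.3125 in plate): yield φR_n = 1.0×0.6×36×0.3125×8.5 = 57.4 kips; rupture φR_n = 0.75×0.6×58×0.3125×8.5 = 69.3 kips; take 57.4 kips (yield).
Tension yield (gross): A_g = 3.3125×0.3125 = 1.0352 in². φR_n = 0.90 × 36 × 1.0352 = 33.5 kips.
Governing: min(59.2, 57.4, 33.5) = 33.5 kips → gross-section yield.

33.5 kips (gross-section yield governs)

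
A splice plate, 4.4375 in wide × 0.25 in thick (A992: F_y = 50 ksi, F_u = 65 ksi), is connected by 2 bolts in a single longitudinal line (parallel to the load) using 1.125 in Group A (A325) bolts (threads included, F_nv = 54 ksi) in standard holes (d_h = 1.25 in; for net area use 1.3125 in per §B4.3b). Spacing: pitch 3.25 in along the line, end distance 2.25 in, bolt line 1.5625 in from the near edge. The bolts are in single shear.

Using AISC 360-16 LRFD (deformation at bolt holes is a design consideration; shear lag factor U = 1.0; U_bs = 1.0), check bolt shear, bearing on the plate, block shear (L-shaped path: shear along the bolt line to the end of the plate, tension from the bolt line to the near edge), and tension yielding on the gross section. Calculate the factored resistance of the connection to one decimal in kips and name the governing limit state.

Bolt shear: A_b = π(1.125)²/4 = 0.99402 in². φR_n = 0.75 × 54 × 0.99402 × 2 × 1 = 80.5 kips.
Bearing (0.25 in plate, F_u = 65 ksi): end bolts L_c = 2.25 − 1.25/2 = 1.625, R_n = min(1.2×1.625×0.25×65, 2.4×1.125×0.25×65) = 31.688 kips/bolt; interior L_c = 3.25 − 1.25 = 2, R_n = 39 kips/bolt. φR_n = 0.75 × (1×31.688 + 1×39) = 53.0 kips.
Block shear: shear path 1×[2.25+1×3.25] = 1×5.5 in, A_gv = 1.375, A_nv = 1×(5.5 − 1.5×1.3125)×0.25 = 0.88281 in²; tension to near edge: (1.5625 − 0.5×1.3125)×0.25 = 0.22656 in². R_n = min(0.6×65×0.88281, 0.6×50×1.375) + 1.0×65×0.22656 = min(34.43, 41.25) + 14.726 = 49.156 kips. φR_n = 0.75 × 49.156 = 36.9 kips.
Tension yield (gross): A_g = 4.4375×0.25 = 1.1094 in². φR_n = 0.90 × 50 × 1.1094 = 49.9 kips.
Governing: min(80.5, 53.0, 36.9, 49.9) = 36.9 kips → block shear.

36.9 kips (block shear governs)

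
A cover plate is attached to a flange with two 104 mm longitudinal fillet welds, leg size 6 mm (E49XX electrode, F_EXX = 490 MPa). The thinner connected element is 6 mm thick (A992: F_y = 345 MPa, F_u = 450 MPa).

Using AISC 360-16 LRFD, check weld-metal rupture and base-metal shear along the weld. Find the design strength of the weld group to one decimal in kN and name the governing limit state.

194.6 kN (weld metal governs)

Weld metal: throat = 0.707×6 = 4.242 mm, L = 2×104 = 208 mm. φR_n = 0.75 × 0.6 × 490 × 4.242 × 208 = 194.6 kN.
Base metal shear (6 mm plate): yield φR_n = 1.0×0.6×345×6×208 = 258.3 kN; rupture φR_n = 0.75×0.6×450×6×208 = 252.7 kN; take 252.7 kN (rupture).
Governing: min(194.6, 252.7) = 194.6 kN → weld metal.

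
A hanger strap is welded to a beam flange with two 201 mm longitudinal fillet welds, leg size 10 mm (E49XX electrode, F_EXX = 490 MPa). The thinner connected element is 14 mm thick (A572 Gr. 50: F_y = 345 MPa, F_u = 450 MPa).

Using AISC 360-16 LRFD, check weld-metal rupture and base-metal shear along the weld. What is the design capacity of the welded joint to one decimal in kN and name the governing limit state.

Weld metal: throat = 0.707×10 = 7.07 mm, L = 2×201 = 402 mm. φR_n = 0.75 × 0.6 × 490 × 7.07 × 402 = 626.7 kN.
Base metal shear (14 mm plate): yield φR_n = 1.0×0.6×345×14×402 = 1165.0 kN; rupture φR_n = 0.75×0.6×450×14×402 = 1139.7 kN; take 1139.7 kN (rupture).
Governing: min(626.7, 1139.7) = 626.7 kN → weld metal.

626.7 kN (weld metal governs)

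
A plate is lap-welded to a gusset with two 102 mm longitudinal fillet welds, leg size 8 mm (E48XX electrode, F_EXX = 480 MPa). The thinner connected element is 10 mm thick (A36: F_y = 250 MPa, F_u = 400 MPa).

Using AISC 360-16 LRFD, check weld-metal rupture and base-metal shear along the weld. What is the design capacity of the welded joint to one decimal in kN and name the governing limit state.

Weld metal: throat = 0.707×8 = 5.656 mm, L = 2×102 = 204 mm. φR_n = 0.75 × 0.6 × 480 × 5.656 × 204 = 249.2 kN.
Base metal shear (10 mm plate): yield φR_n = 1.0×0.6×250×10×204 = 306.0 kN; rupture φR_n = 0.75×0.6×400×10×204 = 367.2 kN; take 306.0 kN (yield).
Governing: min(249.2, 306.0) = 249.2 kN → weld metal.

249.2 kN (weld metal governs)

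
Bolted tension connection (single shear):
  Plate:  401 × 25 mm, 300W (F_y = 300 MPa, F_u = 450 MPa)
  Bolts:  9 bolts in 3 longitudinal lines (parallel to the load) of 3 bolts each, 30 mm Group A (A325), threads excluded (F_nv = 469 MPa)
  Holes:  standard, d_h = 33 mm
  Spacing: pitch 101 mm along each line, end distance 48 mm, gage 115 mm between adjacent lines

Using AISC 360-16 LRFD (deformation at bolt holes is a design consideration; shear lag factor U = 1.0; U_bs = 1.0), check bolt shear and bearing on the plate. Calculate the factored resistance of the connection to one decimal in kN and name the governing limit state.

2237.7 kN (bolt shear governs)

Bolt shear: A_b = π(30)²/4 = 706.86 mm². φR_n = 0.75 × 469 × 706.86 × 9 × 1 = 2237.7 kN.
Bearing (25 mm plate, F_u = 450 MPa): end bolts L_c = 48 − 33/2 = 31.5, R_n = min(1.2×31.5×25×450, 2.4×30×25×450) = 425.25 kN/bolt; interior L_c = 101 − 33 = 68, R_n = 810 kN/bolt. φR_n = 0.75 × (3×425.25 + 6×810) = 4601.8 kN.
Governing: min(2237.7, 4601.8) = 2237.7 kN → bolt shear.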